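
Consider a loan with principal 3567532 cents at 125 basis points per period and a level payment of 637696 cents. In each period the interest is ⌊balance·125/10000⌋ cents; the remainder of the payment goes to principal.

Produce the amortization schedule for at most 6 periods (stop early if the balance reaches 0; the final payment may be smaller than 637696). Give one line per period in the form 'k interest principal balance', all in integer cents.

1. interest=⌊3567532·125/10000⌋=44594; principal=637696-44594=593102; balance=3567532-593102=2974430
2. interest=⌊2974430·125/10000⌋=37180; principal=637696-37180=600516; balance=2974430-600516=2373914
3. interest=⌊2373914·125/10000⌋=29673; principal=637696-29673=608023; balance=2373914-608023=1765891
4. interest=⌊1765891·125/10000⌋=22073; principal=637696-22073=615623; balance=1765891-615623=1150268
5. interest=⌊1150268·125/10000⌋=14378; principal=637696-14378=623318; balance=1150268-623318=526950
6. interest=⌊526950·125/10000⌋=6586; principal=min(637696-6586,526950)=526950; balance=526950-526950=0

1 44594 593102 2974430
2 37180 600516 2373914
3 29673 608023 1765891
4 22073 615623 1150268
5 14378 623318 526950
6 6586 526950 0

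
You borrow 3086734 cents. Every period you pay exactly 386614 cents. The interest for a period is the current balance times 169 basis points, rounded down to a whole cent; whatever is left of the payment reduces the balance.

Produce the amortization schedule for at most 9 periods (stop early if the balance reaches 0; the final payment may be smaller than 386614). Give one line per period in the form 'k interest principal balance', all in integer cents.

1. interest=⌊3086734·169/10000⌋=52165; principal=386614-52165=334449; balance=3086734-334449=2752285
2. interest=⌊2752285·169/10000⌋=46513; principal=386614-46513=340101; balance=2752285-340101=2412184
3. interest=⌊2412184·169/10000⌋=40765; principal=386614-40765=345849; balance=2412184-345849=2066335
4. interest=⌊2066335·169/10000⌋=34921; principal=386614-34921=351693; balance=2066335-351693=1714642
5. interest=⌊1714642·169/10000⌋=28977; principal=386614-28977=357637; balance=1714642-357637=1357005
6. interest=⌊1357005·169/10000⌋=22933; principal=386614-22933=363681; balance=1357005-363681=993324
7. interest=⌊993324·169/10000⌋=16787; principal=386614-16787=369827; balance=993324-369827=623497
8. interest=⌊623497·169/10000⌋=10537; principal=386614-10537=376077; balance=623497-376077=247420
9. interest=⌊247420·169/10000⌋=4181; principal=min(386614-4181,247420)=247420; balance=247420-247420=0

1 52165 334449 2752285
2 46513 340101 2412184
3 40765 345849 2066335
4 34921 351693 1714642
5 28977 357637 1357005
6 22933 363681 993324
7 16787 369827 623497
8 10537 376077 247420
9 4181 247420 0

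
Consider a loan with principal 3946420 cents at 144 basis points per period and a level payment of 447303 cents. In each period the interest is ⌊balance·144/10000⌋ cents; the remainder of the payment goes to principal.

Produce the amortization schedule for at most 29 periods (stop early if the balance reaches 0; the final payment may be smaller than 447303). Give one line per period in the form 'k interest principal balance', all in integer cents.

1 56828 390475 3555945
2 51205 396098 3159847
3 45501 401802 2758045
4 39715 407588 2350457
5 33846 413457 1937000
6 27892 419411 1517589
7 21853 425450 1092139
8 15726 431577 660562
9 9512 437791 222771
10 3207 222771 0

1. interest=⌊3946420·144/10000⌋=56828; principal=447303-56828=390475; balance=3946420-390475=3555945
2. interest=⌊3555945·144/10000⌋=51205; principal=447303-51205=396098; balance=3555945-396098=3159847
3. interest=⌊3159847·144/10000⌋=45501; principal=447303-45501=401802; balance=3159847-401802=2758045
4. interest=⌊2758045·144/10000⌋=39715; principal=447303-39715=407588; balance=2758045-407588=2350457
5. interest=⌊2350457·144/10000⌋=33846; principal=447303-33846=413457; balance=2350457-413457=1937000
6. interest=⌊1937000·144/10000⌋=27892; principal=447303-27892=419411; balance=1937000-419411=1517589
7. interest=⌊1517589·144/10000⌋=21853; principal=447303-21853=425450; balance=1517589-425450=1092139
8. interest=⌊1092139·144/10000⌋=15726; principal=447303-15726=431577; balance=1092139-431577=660562
9. interest=⌊660562·144/10000⌋=9512; principal=447303-9512=437791; balance=660562-437791=222771
10. interest=⌊222771·144/10000⌋=3207; principal=min(447303-3207,222771)=222771; balance=222771-222771=0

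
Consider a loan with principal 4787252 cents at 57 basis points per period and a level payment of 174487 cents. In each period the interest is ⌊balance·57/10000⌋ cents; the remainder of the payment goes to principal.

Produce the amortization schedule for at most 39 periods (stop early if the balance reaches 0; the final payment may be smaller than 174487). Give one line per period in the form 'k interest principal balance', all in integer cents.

1. interest=⌊4787252·57/10000⌋=27287; principal=174487-27287=147200; balance=4787252-147200=4640052
2. interest=⌊4640052·57/10000⌋=26448; principal=174487-26448=148039; balance=4640052-148039=4492013
3. interest=⌊4492013·57/10000⌋=25604; principal=174487-25604=148883; balance=4492013-148883=4343130
4. interest=⌊4343130·57/10000⌋=24755; principal=174487-24755=149732; balance=4343130-149732=4193398
5. interest=⌊4193398·57/10000⌋=23902; principal=174487-23902=150585; balance=4193398-150585=4042813
6. interest=⌊4042813·57/10000⌋=23044; principal=174487-23044=151443; balance=4042813-151443=3891370
7. interest=⌊3891370·57/10000⌋=22180; principal=174487-22180=152307; balance=3891370-152307=3739063
8. interest=⌊3739063·57/10000⌋=21312; principal=174487-21312=153175; balance=3739063-153175=3585888
9. interest=⌊3585888·57/10000⌋=20439; principal=174487-20439=154048; balance=3585888-154048=3431840
10. interest=⌊3431840·57/10000⌋=19561; principal=174487-19561=154926; balance=3431840-154926=3276914
11. interest=⌊3276914·57/10000⌋=18678; principal=174487-18678=155809; balance=3276914-155809=3121105
12. interest=⌊3121105·57/10000⌋=17790; principal=174487-17790=156697; balance=3121105-156697=2964408
13. interest=⌊2964408·57/10000⌋=16897; principal=174487-16897=157590; balance=2964408-157590=2806818
14. interest=⌊2806818·57/10000⌋=15998; principal=174487-15998=158489; balance=2806818-158489=2648329
15. interest=⌊2648329·57/10000⌋=15095; principal=174487-15095=159392; balance=2648329-159392=2488937
16. interest=⌊2488937·57/10000⌋=14186; principal=174487-14186=160301; balance=2488937-160301=2328636
17. interest=⌊2328636·57/10000⌋=13273; principal=174487-13273=161214; balance=2328636-161214=2167422
18. interest=⌊2167422·57/10000⌋=12354; principal=174487-12354=162133; balance=2167422-162133=2005289
19. interest=⌊2005289·57/10000⌋=11430; principal=174487-11430=163057; balance=2005289-163057=1842232
20. interest=⌊1842232·57/10000⌋=10500; principal=174487-10500=163987; balance=1842232-163987=1678245
21. interest=⌊1678245·57/10000⌋=9565; principal=174487-9565=164922; balance=1678245-164922=1513323
22. interest=⌊1513323·57/10000⌋=8625; principal=174487-8625=165862; balance=1513323-165862=1347461
23. interest=⌊1347461·57/10000⌋=7680; principal=174487-7680=166807; balance=1347461-166807=1180654
24. interest=⌊1180654·57/10000⌋=6729; principal=174487-6729=167758; balance=1180654-167758=1012896
25. interest=⌊1012896·57/10000⌋=5773; principal=174487-5773=168714; balance=1012896-168714=844182
26. interest=⌊844182·57/10000⌋=4811; principal=174487-4811=169676; balance=844182-169676=674506
27. interest=⌊674506·57/10000⌋=3844; principal=174487-3844=170643; balance=674506-170643=503863
28. interest=⌊503863·57/10000⌋=2872; principal=174487-2872=171615; balance=503863-171615=332248
29. interest=⌊332248·57/10000⌋=1893; principal=174487-1893=172594; balance=332248-172594=159654
30. interest=⌊159654·57/10000⌋=910; principal=min(174487-910,159654)=159654; balance=159654-159654=0

1 27287 147200 4640052
2 26448 148039 4492013
3 25604 148883 4343130
4 24755 149732 4193398
5 23902 150585 4042813
6 23044 151443 3891370
7 22180 152307 3739063
8 21312 153175 3585888
9 20439 154048 3431840
10 19561 154926 3276914
11 18678 155809 3121105
12 17790 156697 2964408
13 16897 157590 2806818
14 15998 158489 2648329
15 15095 159392 2488937
16 14186 160301 2328636
17 13273 161214 2167422
18 12354 162133 2005289
19 11430 163057 1842232
20 10500 163987 1678245
21 9565 164922 1513323
22 8625 165862 1347461
23 7680 166807 1180654
24 6729 167758 1012896
25 5773 168714 844182
26 4811 169676 674506
27 3844 170643 503863
28 2872 171615 332248
29 1893 172594 159654
30 910 159654 0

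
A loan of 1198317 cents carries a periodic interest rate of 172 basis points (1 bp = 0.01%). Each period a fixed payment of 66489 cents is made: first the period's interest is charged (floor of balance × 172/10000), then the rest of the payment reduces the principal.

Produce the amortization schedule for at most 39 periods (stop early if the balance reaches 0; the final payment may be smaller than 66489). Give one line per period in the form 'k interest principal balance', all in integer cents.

1 20611 45878 1152439
2 19821 46668 1105771
3 19019 47470 1058301
4 18202 48287 1010014
5 17372 49117 960897
6 16527 49962 910935
7 15668 50821 860114
8 14793 51696 808418
9 13904 52585 755833
10 13000 53489 702344
11 12080 54409 647935
12 11144 55345 592590
13 10192 56297 536293
14 9224 57265 479028
15 8239 58250 420778
16 7237 59252 361526
17 6218 60271 301255
18 5181 61308 239947
19 4127 62362 177585
20 3054 63435 114150
21 1963 64526 49624
22 853 49624 0

1. interest=⌊1198317·172/10000⌋=20611; principal=66489-20611=45878; balance=1198317-45878=1152439
2. interest=⌊1152439·172/10000⌋=19821; principal=66489-19821=46668; balance=1152439-46668=1105771
3. interest=⌊1105771·172/10000⌋=19019; principal=66489-19019=47470; balance=1105771-47470=1058301
4. interest=⌊1058301·172/10000⌋=18202; principal=66489-18202=48287; balance=1058301-48287=1010014
5. interest=⌊1010014·172/10000⌋=17372; principal=66489-17372=49117; balance=1010014-49117=960897
6. interest=⌊960897·172/10000⌋=16527; principal=66489-16527=49962; balance=960897-49962=910935
7. interest=⌊910935·172/10000⌋=15668; principal=66489-15668=50821; balance=910935-50821=860114
8. interest=⌊860114·172/10000⌋=14793; principal=66489-14793=51696; balance=860114-51696=808418
9. interest=⌊808418·172/10000⌋=13904; principal=66489-13904=52585; balance=808418-52585=755833
10. interest=⌊755833·172/10000⌋=13000; principal=66489-13000=53489; balance=755833-53489=702344
11. interest=⌊702344·172/10000⌋=12080; principal=66489-12080=54409; balance=702344-54409=647935
12. interest=⌊647935·172/10000⌋=11144; principal=66489-11144=55345; balance=647935-55345=592590
13. interest=⌊592590·172/10000⌋=10192; principal=66489-10192=56297; balance=592590-56297=536293
14. interest=⌊536293·172/10000⌋=9224; principal=66489-9224=57265; balance=536293-57265=479028
15. interest=⌊479028·172/10000⌋=8239; principal=66489-8239=58250; balance=479028-58250=420778
16. interest=⌊420778·172/10000⌋=7237; principal=66489-7237=59252; balance=420778-59252=361526
17. interest=⌊361526·172/10000⌋=6218; principal=66489-6218=60271; balance=361526-60271=301255
18. interest=⌊301255·172/10000⌋=5181; principal=66489-5181=61308; balance=301255-61308=239947
19. interest=⌊239947·172/10000⌋=4127; principal=66489-4127=62362; balance=239947-62362=177585
20. interest=⌊177585·172/10000⌋=3054; principal=66489-3054=63435; balance=177585-63435=114150
21. interest=⌊114150·172/10000⌋=1963; principal=66489-1963=64526; balance=114150-64526=49624
22. interest=⌊49624·172/10000⌋=853; principal=min(66489-853,49624)=49624; balance=49624-49624=0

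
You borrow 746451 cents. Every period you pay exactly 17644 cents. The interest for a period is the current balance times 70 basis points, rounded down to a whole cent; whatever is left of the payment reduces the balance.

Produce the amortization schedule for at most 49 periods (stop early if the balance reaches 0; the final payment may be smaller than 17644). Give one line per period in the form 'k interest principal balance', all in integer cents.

1. interest=⌊746451·70/10000⌋=5225; principal=17644-5225=12419; balance=746451-12419=734032
2. interest=⌊734032·70/10000⌋=5138; principal=17644-5138=12506; balance=734032-12506=721526
3. interest=⌊721526·70/10000⌋=5050; principal=17644-5050=12594; balance=721526-12594=708932
4. interest=⌊708932·70/10000⌋=4962; principal=17644-4962=12682; balance=708932-12682=696250
5. interest=⌊696250·70/10000⌋=4873; principal=17644-4873=12771; balance=696250-12771=683479
6. interest=⌊683479·70/10000⌋=4784; principal=17644-4784=12860; balance=683479-12860=670619
7. interest=⌊670619·70/10000⌋=4694; principal=17644-4694=12950; balance=670619-12950=657669
8. interest=⌊657669·70/10000⌋=4603; principal=17644-4603=13041; balance=657669-13041=644628
9. interest=⌊644628·70/10000⌋=4512; principal=17644-4512=13132; balance=644628-13132=631496
10. interest=⌊631496·70/10000⌋=4420; principal=17644-4420=13224; balance=631496-13224=618272
11. interest=⌊618272·70/10000⌋=4327; principal=17644-4327=13317; balance=618272-13317=604955
12. interest=⌊604955·70/10000⌋=4234; principal=17644-4234=13410; balance=604955-13410=591545
13. interest=⌊591545·70/10000⌋=4140; principal=17644-4140=13504; balance=591545-13504=578041
14. interest=⌊578041·70/10000⌋=4046; principal=17644-4046=13598; balance=578041-13598=564443
15. interest=⌊564443·70/10000⌋=3951; principal=17644-3951=13693; balance=564443-13693=550750
16. interest=⌊550750·70/10000⌋=3855; principal=17644-3855=13789; balance=550750-13789=536961
17. interest=⌊536961·70/10000⌋=3758; principal=17644-3758=13886; balance=536961-13886=523075
18. interest=⌊523075·70/10000⌋=3661; principal=17644-3661=13983; balance=523075-13983=509092
19. interest=⌊509092·70/10000⌋=3563; principal=17644-3563=14081; balance=509092-14081=495011
20. interest=⌊495011·70/10000⌋=3465; principal=17644-3465=14179; balance=495011-14179=480832
21. interest=⌊480832·70/10000⌋=3365; principal=17644-3365=14279; balance=480832-14279=466553
22. interest=⌊466553·70/10000⌋=3265; principal=17644-3265=14379; balance=466553-14379=452174
23. interest=⌊452174·70/10000⌋=3165; principal=17644-3165=14479; balance=452174-14479=437695
24. interest=⌊437695·70/10000⌋=3063; principal=17644-3063=14581; balance=437695-14581=423114
25. interest=⌊423114·70/10000⌋=2961; principal=17644-2961=14683; balance=423114-14683=408431
26. interest=⌊408431·70/10000⌋=2859; principal=17644-2859=14785; balance=408431-14785=393646
27. interest=⌊393646·70/10000⌋=2755; principal=17644-2755=14889; balance=393646-14889=378757
28. interest=⌊378757·70/10000⌋=2651; principal=17644-2651=14993; balance=378757-14993=363764
29. interest=⌊363764·70/10000⌋=2546; principal=17644-2546=15098; balance=363764-15098=348666
30. interest=⌊348666·70/10000⌋=2440; principal=17644-2440=15204; balance=348666-15204=333462
31. interest=⌊333462·70/10000⌋=2334; principal=17644-2334=15310; balance=333462-15310=318152
32. interest=⌊318152·70/10000⌋=2227; principal=17644-2227=15417; balance=318152-15417=302735
33. interest=⌊302735·70/10000⌋=2119; principal=17644-2119=15525; balance=302735-15525=287210
34. interest=⌊287210·70/10000⌋=2010; principal=17644-2010=15634; balance=287210-15634=271576
35. interest=⌊271576·70/10000⌋=1901; principal=17644-1901=15743; balance=271576-15743=255833
36. interest=⌊255833·70/10000⌋=1790; principal=17644-1790=15854; balance=255833-15854=239979
37. interest=⌊239979·70/10000⌋=1679; principal=17644-1679=15965; balance=239979-15965=224014
38. interest=⌊224014·70/10000⌋=1568; principal=17644-1568=16076; balance=224014-16076=207938
39. interest=⌊207938·70/10000⌋=1455; principal=17644-1455=16189; balance=207938-16189=191749
40. interest=⌊191749·70/10000⌋=1342; principal=17644-1342=16302; balance=191749-16302=175447
41. interest=⌊175447·70/10000⌋=1228; principal=17644-1228=16416; balance=175447-16416=159031
42. interest=⌊159031·70/10000⌋=1113; principal=17644-1113=16531; balance=159031-16531=142500
43. interest=⌊142500·70/10000⌋=997; principal=17644-997=16647; balance=142500-16647=125853
44. interest=⌊125853·70/10000⌋=880; principal=17644-880=16764; balance=125853-16764=109089
45. interest=⌊109089·70/10000⌋=763; principal=17644-763=16881; balance=109089-16881=92208
46. interest=⌊92208·70/10000⌋=645; principal=17644-645=16999; balance=92208-16999=75209
47. interest=⌊75209·70/10000⌋=526; principal=17644-526=17118; balance=75209-17118=58091
48. interest=⌊58091·70/10000⌋=406; principal=17644-406=17238; balance=58091-17238=40853
49. interest=⌊40853·70/10000⌋=285; principal=17644-285=17359; balance=40853-17359=23494

1 5225 12419 734032
2 5138 12506 721526
3 5050 12594 708932
4 4962 12682 696250
5 4873 12771 683479
6 4784 12860 670619
7 4694 12950 657669
8 4603 13041 644628
9 4512 13132 631496
10 4420 13224 618272
11 4327 13317 604955
12 4234 13410 591545
13 4140 13504 578041
14 4046 13598 564443
15 3951 13693 550750
16 3855 13789 536961
17 3758 13886 523075
18 3661 13983 509092
19 3563 14081 495011
20 3465 14179 480832
21 3365 14279 466553
22 3265 14379 452174
23 3165 14479 437695
24 3063 14581 423114
25 2961 14683 408431
26 2859 14785 393646
27 2755 14889 378757
28 2651 14993 363764
29 2546 15098 348666
30 2440 15204 333462
31 2334 15310 318152
32 2227 15417 302735
33 2119 15525 287210
34 2010 15634 271576
35 1901 15743 255833
36 1790 15854 239979
37 1679 15965 224014
38 1568 16076 207938
39 1455 16189 191749
40 1342 16302 175447
41 1228 16416 159031
42 1113 16531 142500
43 997 16647 125853
44 880 16764 109089
45 763 16881 92208
46 645 16999 75209
47 526 17118 58091
48 406 17238 40853
49 285 17359 23494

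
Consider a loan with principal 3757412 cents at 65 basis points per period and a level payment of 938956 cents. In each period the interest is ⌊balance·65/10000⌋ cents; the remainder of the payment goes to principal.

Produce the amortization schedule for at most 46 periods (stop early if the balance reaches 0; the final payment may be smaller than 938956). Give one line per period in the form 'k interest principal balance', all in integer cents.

1 24423 914533 2842879
2 18478 920478 1922401
3 12495 926461 995940
4 6473 932483 63457
5 412 63457 0

1. interest=⌊3757412·65/10000⌋=24423; principal=938956-24423=914533; balance=3757412-914533=2842879
2. interest=⌊2842879·65/10000⌋=18478; principal=938956-18478=920478; balance=2842879-920478=1922401
3. interest=⌊1922401·65/10000⌋=12495; principal=938956-12495=926461; balance=1922401-926461=995940
4. interest=⌊995940·65/10000⌋=6473; principal=938956-6473=932483; balance=995940-932483=63457
5. interest=⌊63457·65/10000⌋=412; principal=min(938956-412,63457)=63457; balance=63457-63457=0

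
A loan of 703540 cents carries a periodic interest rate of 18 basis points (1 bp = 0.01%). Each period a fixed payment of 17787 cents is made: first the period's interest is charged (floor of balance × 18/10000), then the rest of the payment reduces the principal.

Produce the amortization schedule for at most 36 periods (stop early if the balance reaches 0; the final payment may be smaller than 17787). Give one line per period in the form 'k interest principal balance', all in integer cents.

1. interest=⌊703540·18/10000⌋=1266; principal=17787-1266=16521; balance=703540-16521=687019
2. interest=⌊687019·18/10000⌋=1236; principal=17787-1236=16551; balance=687019-16551=670468
3. interest=⌊670468·18/10000⌋=1206; principal=17787-1206=16581; balance=670468-16581=653887
4. interest=⌊653887·18/10000⌋=1176; principal=17787-1176=16611; balance=653887-16611=637276
5. interest=⌊637276·18/10000⌋=1147; principal=17787-1147=16640; balance=637276-16640=620636
6. interest=⌊620636·18/10000⌋=1117; principal=17787-1117=16670; balance=620636-16670=603966
7. interest=⌊603966·18/10000⌋=1087; principal=17787-1087=16700; balance=603966-16700=587266
8. interest=⌊587266·18/10000⌋=1057; principal=17787-1057=16730; balance=587266-16730=570536
9. interest=⌊570536·18/10000⌋=1026; principal=17787-1026=16761; balance=570536-16761=553775
10. interest=⌊553775·18/10000⌋=996; principal=17787-996=16791; balance=553775-16791=536984
11. interest=⌊536984·18/10000⌋=966; principal=17787-966=16821; balance=536984-16821=520163
12. interest=⌊520163·18/10000⌋=936; principal=17787-936=16851; balance=520163-16851=503312
13. interest=⌊503312·18/10000⌋=905; principal=17787-905=16882; balance=503312-16882=486430
14. interest=⌊486430·18/10000⌋=875; principal=17787-875=16912; balance=486430-16912=469518
15. interest=⌊469518·18/10000⌋=845; principal=17787-845=16942; balance=469518-16942=452576
16. interest=⌊452576·18/10000⌋=814; principal=17787-814=16973; balance=452576-16973=435603
17. interest=⌊435603·18/10000⌋=784; principal=17787-784=17003; balance=435603-17003=418600
18. interest=⌊418600·18/10000⌋=753; principal=17787-753=17034; balance=418600-17034=401566
19. interest=⌊401566·18/10000⌋=722; principal=17787-722=17065; balance=401566-17065=384501
20. interest=⌊384501·18/10000⌋=692; principal=17787-692=17095; balance=384501-17095=367406
21. interest=⌊367406·18/10000⌋=661; principal=17787-661=17126; balance=367406-17126=350280
22. interest=⌊350280·18/10000⌋=630; principal=17787-630=17157; balance=350280-17157=333123
23. interest=⌊333123·18/10000⌋=599; principal=17787-599=17188; balance=333123-17188=315935
24. interest=⌊315935·18/10000⌋=568; principal=17787-568=17219; balance=315935-17219=298716
25. interest=⌊298716·18/10000⌋=537; principal=17787-537=17250; balance=298716-17250=281466
26. interest=⌊281466·18/10000⌋=506; principal=17787-506=17281; balance=281466-17281=264185
27. interest=⌊264185·18/10000⌋=475; principal=17787-475=17312; balance=264185-17312=246873
28. interest=⌊246873·18/10000⌋=444; principal=17787-444=17343; balance=246873-17343=229530
29. interest=⌊229530·18/10000⌋=413; principal=17787-413=17374; balance=229530-17374=212156
30. interest=⌊212156·18/10000⌋=381; principal=17787-381=17406; balance=212156-17406=194750
31. interest=⌊194750·18/10000⌋=350; principal=17787-350=17437; balance=194750-17437=177313
32. interest=⌊177313·18/10000⌋=319; principal=17787-319=17468; balance=177313-17468=159845
33. interest=⌊159845·18/10000⌋=287; principal=17787-287=17500; balance=159845-17500=142345
34. interest=⌊142345·18/10000⌋=256; principal=17787-256=17531; balance=142345-17531=124814
35. interest=⌊124814·18/10000⌋=224; principal=17787-224=17563; balance=124814-17563=107251
36. interest=⌊107251·18/10000⌋=193; principal=17787-193=17594; balance=107251-17594=89657

1 1266 16521 687019
2 1236 16551 670468
3 1206 16581 653887
4 1176 16611 637276
5 1147 16640 620636
6 1117 16670 603966
7 1087 16700 587266
8 1057 16730 570536
9 1026 16761 553775
10 996 16791 536984
11 966 16821 520163
12 936 16851 503312
13 905 16882 486430
14 875 16912 469518
15 845 16942 452576
16 814 16973 435603
17 784 17003 418600
18 753 17034 401566
19 722 17065 384501
20 692 17095 367406
21 661 17126 350280
22 630 17157 333123
23 599 17188 315935
24 568 17219 298716
25 537 17250 281466
26 506 17281 264185
27 475 17312 246873
28 444 17343 229530
29 413 17374 212156
30 381 17406 194750
31 350 17437 177313
32 319 17468 159845
33 287 17500 142345
34 256 17531 124814
35 224 17563 107251
36 193 17594 89657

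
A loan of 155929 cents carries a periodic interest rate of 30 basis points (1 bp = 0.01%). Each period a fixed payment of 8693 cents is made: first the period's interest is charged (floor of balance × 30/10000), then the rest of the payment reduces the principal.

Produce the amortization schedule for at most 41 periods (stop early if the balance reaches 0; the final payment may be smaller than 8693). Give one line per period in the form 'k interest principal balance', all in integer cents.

1 467 8226 147703
2 443 8250 139453
3 418 8275 131178
4 393 8300 122878
5 368 8325 114553
6 343 8350 106203
7 318 8375 97828
8 293 8400 89428
9 268 8425 81003
10 243 8450 72553
11 217 8476 64077
12 192 8501 55576
13 166 8527 47049
14 141 8552 38497
15 115 8578 29919
16 89 8604 21315
17 63 8630 12685
18 38 8655 4030
19 12 4030 0

1. interest=⌊155929·30/10000⌋=467; principal=8693-467=8226; balance=155929-8226=147703
2. interest=⌊147703·30/10000⌋=443; principal=8693-443=8250; balance=147703-8250=139453
3. interest=⌊139453·30/10000⌋=418; principal=8693-418=8275; balance=139453-8275=131178
4. interest=⌊131178·30/10000⌋=393; principal=8693-393=8300; balance=131178-8300=122878
5. interest=⌊122878·30/10000⌋=368; principal=8693-368=8325; balance=122878-8325=114553
6. interest=⌊114553·30/10000⌋=343; principal=8693-343=8350; balance=114553-8350=106203
7. interest=⌊106203·30/10000⌋=318; principal=8693-318=8375; balance=106203-8375=97828
8. interest=⌊97828·30/10000⌋=293; principal=8693-293=8400; balance=97828-8400=89428
9. interest=⌊89428·30/10000⌋=268; principal=8693-268=8425; balance=89428-8425=81003
10. interest=⌊81003·30/10000⌋=243; principal=8693-243=8450; balance=81003-8450=72553
11. interest=⌊72553·30/10000⌋=217; principal=8693-217=8476; balance=72553-8476=64077
12. interest=⌊64077·30/10000⌋=192; principal=8693-192=8501; balance=64077-8501=55576
13. interest=⌊55576·30/10000⌋=166; principal=8693-166=8527; balance=55576-8527=47049
14. interest=⌊47049·30/10000⌋=141; principal=8693-141=8552; balance=47049-8552=38497
15. interest=⌊38497·30/10000⌋=115; principal=8693-115=8578; balance=38497-8578=29919
16. interest=⌊29919·30/10000⌋=89; principal=8693-89=8604; balance=29919-8604=21315
17. interest=⌊21315·30/10000⌋=63; principal=8693-63=8630; balance=21315-8630=12685
18. interest=⌊12685·30/10000⌋=38; principal=8693-38=8655; balance=12685-8655=4030
19. interest=⌊4030·30/10000⌋=12; principal=min(8693-12,4030)=4030; balance=4030-4030=0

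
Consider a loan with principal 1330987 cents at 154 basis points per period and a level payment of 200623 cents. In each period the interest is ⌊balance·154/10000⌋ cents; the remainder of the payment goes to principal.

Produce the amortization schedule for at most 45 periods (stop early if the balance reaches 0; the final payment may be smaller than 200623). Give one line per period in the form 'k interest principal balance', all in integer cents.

1 20497 180126 1150861
2 17723 182900 967961
3 14906 185717 782244
4 12046 188577 593667
5 9142 191481 402186
6 6193 194430 207756
7 3199 197424 10332
8 159 10332 0

1. interest=⌊1330987·154/10000⌋=20497; principal=200623-20497=180126; balance=1330987-180126=1150861
2. interest=⌊1150861·154/10000⌋=17723; principal=200623-17723=182900; balance=1150861-182900=967961
3. interest=⌊967961·154/10000⌋=14906; principal=200623-14906=185717; balance=967961-185717=782244
4. interest=⌊782244·154/10000⌋=12046; principal=200623-12046=188577; balance=782244-188577=593667
5. interest=⌊593667·154/10000⌋=9142; principal=200623-9142=191481; balance=593667-191481=402186
6. interest=⌊402186·154/10000⌋=6193; principal=200623-6193=194430; balance=402186-194430=207756
7. interest=⌊207756·154/10000⌋=3199; principal=200623-3199=197424; balance=207756-197424=10332
8. interest=⌊10332·154/10000⌋=159; principal=min(200623-159,10332)=10332; balance=10332-10332=0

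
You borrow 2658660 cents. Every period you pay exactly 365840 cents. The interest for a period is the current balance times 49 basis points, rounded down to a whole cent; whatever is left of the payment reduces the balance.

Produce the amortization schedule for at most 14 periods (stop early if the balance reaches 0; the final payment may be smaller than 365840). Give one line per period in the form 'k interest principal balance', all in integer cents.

1 13027 352813 2305847
2 11298 354542 1951305
3 9561 356279 1595026
4 7815 358025 1237001
5 6061 359779 877222
6 4298 361542 515680
7 2526 363314 152366
8 746 152366 0

1. interest=⌊2658660·49/10000⌋=13027; principal=365840-13027=352813; balance=2658660-352813=2305847
2. interest=⌊2305847·49/10000⌋=11298; principal=365840-11298=354542; balance=2305847-354542=1951305
3. interest=⌊1951305·49/10000⌋=9561; principal=365840-9561=356279; balance=1951305-356279=1595026
4. interest=⌊1595026·49/10000⌋=7815; principal=365840-7815=358025; balance=1595026-358025=1237001
5. interest=⌊1237001·49/10000⌋=6061; principal=365840-6061=359779; balance=1237001-359779=877222
6. interest=⌊877222·49/10000⌋=4298; principal=365840-4298=361542; balance=877222-361542=515680
7. interest=⌊515680·49/10000⌋=2526; principal=365840-2526=363314; balance=515680-363314=152366
8. interest=⌊152366·49/10000⌋=746; principal=min(365840-746,152366)=152366; balance=152366-152366=0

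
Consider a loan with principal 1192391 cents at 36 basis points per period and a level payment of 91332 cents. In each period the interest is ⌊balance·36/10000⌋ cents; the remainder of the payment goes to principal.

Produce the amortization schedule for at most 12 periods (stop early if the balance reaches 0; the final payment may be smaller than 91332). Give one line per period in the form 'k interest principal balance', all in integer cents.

1. interest=⌊1192391·36/10000⌋=4292; principal=91332-4292=87040; balance=1192391-87040=1105351
2. interest=⌊1105351·36/10000⌋=3979; principal=91332-3979=87353; balance=1105351-87353=1017998
3. interest=⌊1017998·36/10000⌋=3664; principal=91332-3664=87668; balance=1017998-87668=930330
4. interest=⌊930330·36/10000⌋=3349; principal=91332-3349=87983; balance=930330-87983=842347
5. interest=⌊842347·36/10000⌋=3032; principal=91332-3032=88300; balance=842347-88300=754047
6. interest=⌊754047·36/10000⌋=2714; principal=91332-2714=88618; balance=754047-88618=665429
7. interest=⌊665429·36/10000⌋=2395; principal=91332-2395=88937; balance=665429-88937=576492
8. interest=⌊576492·36/10000⌋=2075; principal=91332-2075=89257; balance=576492-89257=487235
9. interest=⌊487235·36/10000⌋=1754; principal=91332-1754=89578; balance=487235-89578=397657
10. interest=⌊397657·36/10000⌋=1431; principal=91332-1431=89901; balance=397657-89901=307756
11. interest=⌊307756·36/10000⌋=1107; principal=91332-1107=90225; balance=307756-90225=217531
12. interest=⌊217531·36/10000⌋=783; principal=91332-783=90549; balance=217531-90549=126982

1 4292 87040 1105351
2 3979 87353 1017998
3 3664 87668 930330
4 3349 87983 842347
5 3032 88300 754047
6 2714 88618 665429
7 2395 88937 576492
8 2075 89257 487235
9 1754 89578 397657
10 1431 89901 307756
11 1107 90225 217531
12 783 90549 126982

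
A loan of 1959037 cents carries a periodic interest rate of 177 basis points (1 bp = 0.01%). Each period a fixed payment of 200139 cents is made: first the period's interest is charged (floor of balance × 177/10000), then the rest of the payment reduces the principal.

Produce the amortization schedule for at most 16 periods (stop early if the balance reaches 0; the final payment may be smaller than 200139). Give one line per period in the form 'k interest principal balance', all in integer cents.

1 34674 165465 1793572
2 31746 168393 1625179
3 28765 171374 1453805
4 25732 174407 1279398
5 22645 177494 1101904
6 19503 180636 921268
7 16306 183833 737435
8 13052 187087 550348
9 9741 190398 359950
10 6371 193768 166182
11 2941 166182 0

1. interest=⌊1959037·177/10000⌋=34674; principal=200139-34674=165465; balance=1959037-165465=1793572
2. interest=⌊1793572·177/10000⌋=31746; principal=200139-31746=168393; balance=1793572-168393=1625179
3. interest=⌊1625179·177/10000⌋=28765; principal=200139-28765=171374; balance=1625179-171374=1453805
4. interest=⌊1453805·177/10000⌋=25732; principal=200139-25732=174407; balance=1453805-174407=1279398
5. interest=⌊1279398·177/10000⌋=22645; principal=200139-22645=177494; balance=1279398-177494=1101904
6. interest=⌊1101904·177/10000⌋=19503; principal=200139-19503=180636; balance=1101904-180636=921268
7. interest=⌊921268·177/10000⌋=16306; principal=200139-16306=183833; balance=921268-183833=737435
8. interest=⌊737435·177/10000⌋=13052; principal=200139-13052=187087; balance=737435-187087=550348
9. interest=⌊550348·177/10000⌋=9741; principal=200139-9741=190398; balance=550348-190398=359950
10. interest=⌊359950·177/10000⌋=6371; principal=200139-6371=193768; balance=359950-193768=166182
11. interest=⌊166182·177/10000⌋=2941; principal=min(200139-2941,166182)=166182; balance=166182-166182=0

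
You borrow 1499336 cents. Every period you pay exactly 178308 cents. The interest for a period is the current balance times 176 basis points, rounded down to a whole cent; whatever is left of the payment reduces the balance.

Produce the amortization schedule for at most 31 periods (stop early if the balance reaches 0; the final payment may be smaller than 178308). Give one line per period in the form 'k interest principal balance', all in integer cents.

1. interest=⌊1499336·176/10000⌋=26388; principal=178308-26388=151920; balance=1499336-151920=1347416
2. interest=⌊1347416·176/10000⌋=23714; principal=178308-23714=154594; balance=1347416-154594=1192822
3. interest=⌊1192822·176/10000⌋=20993; principal=178308-20993=157315; balance=1192822-157315=1035507
4. interest=⌊1035507·176/10000⌋=18224; principal=178308-18224=160084; balance=1035507-160084=875423
5. interest=⌊875423·176/10000⌋=15407; principal=178308-15407=162901; balance=875423-162901=712522
6. interest=⌊712522·176/10000⌋=12540; principal=178308-12540=165768; balance=712522-165768=546754
7. interest=⌊546754·176/10000⌋=9622; principal=178308-9622=168686; balance=546754-168686=378068
8. interest=⌊378068·176/10000⌋=6653; principal=178308-6653=171655; balance=378068-171655=206413
9. interest=⌊206413·176/10000⌋=3632; principal=178308-3632=174676; balance=206413-174676=31737
10. interest=⌊31737·176/10000⌋=558; principal=min(178308-558,31737)=31737; balance=31737-31737=0

1 26388 151920 1347416
2 23714 154594 1192822
3 20993 157315 1035507
4 18224 160084 875423
5 15407 162901 712522
6 12540 165768 546754
7 9622 168686 378068
8 6653 171655 206413
9 3632 174676 31737
10 558 31737 0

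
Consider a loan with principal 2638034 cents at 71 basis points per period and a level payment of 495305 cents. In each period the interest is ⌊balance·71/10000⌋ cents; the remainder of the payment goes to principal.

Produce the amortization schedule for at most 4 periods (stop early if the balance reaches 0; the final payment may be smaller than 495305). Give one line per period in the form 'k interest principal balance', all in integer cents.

1. interest=⌊2638034·71/10000⌋=18730; principal=495305-18730=476575; balance=2638034-476575=2161459
2. interest=⌊2161459·71/10000⌋=15346; principal=495305-15346=479959; balance=2161459-479959=1681500
3. interest=⌊1681500·71/10000⌋=11938; principal=495305-11938=483367; balance=1681500-483367=1198133
4. interest=⌊1198133·71/10000⌋=8506; principal=495305-8506=486799; balance=1198133-486799=711334

1 18730 476575 2161459
2 15346 479959 1681500
3 11938 483367 1198133
4 8506 486799 711334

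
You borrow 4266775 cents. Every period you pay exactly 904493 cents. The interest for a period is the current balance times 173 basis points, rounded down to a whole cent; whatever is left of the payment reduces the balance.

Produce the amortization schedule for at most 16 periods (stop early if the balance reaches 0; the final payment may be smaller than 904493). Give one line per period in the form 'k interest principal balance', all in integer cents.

1. interest=⌊4266775·173/10000⌋=73815; principal=904493-73815=830678; balance=4266775-830678=3436097
2. interest=⌊3436097·173/10000⌋=59444; principal=904493-59444=845049; balance=3436097-845049=2591048
3. interest=⌊2591048·173/10000⌋=44825; principal=904493-44825=859668; balance=2591048-859668=1731380
4. interest=⌊1731380·173/10000⌋=29952; principal=904493-29952=874541; balance=1731380-874541=856839
5. interest=⌊856839·173/10000⌋=14823; principal=min(904493-14823,856839)=856839; balance=856839-856839=0

1 73815 830678 3436097
2 59444 845049 2591048
3 44825 859668 1731380
4 29952 874541 856839
5 14823 856839 0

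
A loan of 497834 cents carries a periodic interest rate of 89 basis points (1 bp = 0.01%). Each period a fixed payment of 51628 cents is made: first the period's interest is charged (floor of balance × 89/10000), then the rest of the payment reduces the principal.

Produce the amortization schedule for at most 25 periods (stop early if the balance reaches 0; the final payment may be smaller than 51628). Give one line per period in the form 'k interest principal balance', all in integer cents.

1 4430 47198 450636
2 4010 47618 403018
3 3586 48042 354976
4 3159 48469 306507
5 2727 48901 257606
6 2292 49336 208270
7 1853 49775 158495
8 1410 50218 108277
9 963 50665 57612
10 512 51116 6496
11 57 6496 0

1. interest=⌊497834·89/10000⌋=4430; principal=51628-4430=47198; balance=497834-47198=450636
2. interest=⌊450636·89/10000⌋=4010; principal=51628-4010=47618; balance=450636-47618=403018
3. interest=⌊403018·89/10000⌋=3586; principal=51628-3586=48042; balance=403018-48042=354976
4. interest=⌊354976·89/10000⌋=3159; principal=51628-3159=48469; balance=354976-48469=306507
5. interest=⌊306507·89/10000⌋=2727; principal=51628-2727=48901; balance=306507-48901=257606
6. interest=⌊257606·89/10000⌋=2292; principal=51628-2292=49336; balance=257606-49336=208270
7. interest=⌊208270·89/10000⌋=1853; principal=51628-1853=49775; balance=208270-49775=158495
8. interest=⌊158495·89/10000⌋=1410; principal=51628-1410=50218; balance=158495-50218=108277
9. interest=⌊108277·89/10000⌋=963; principal=51628-963=50665; balance=108277-50665=57612
10. interest=⌊57612·89/10000⌋=512; principal=51628-512=51116; balance=57612-51116=6496
11. interest=⌊6496·89/10000⌋=57; principal=min(51628-57,6496)=6496; balance=6496-6496=0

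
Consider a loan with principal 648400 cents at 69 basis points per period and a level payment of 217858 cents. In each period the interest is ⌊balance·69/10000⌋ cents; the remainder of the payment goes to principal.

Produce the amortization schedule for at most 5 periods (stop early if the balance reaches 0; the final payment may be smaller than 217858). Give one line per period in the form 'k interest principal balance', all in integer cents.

1. interest=⌊648400·69/10000⌋=4473; principal=217858-4473=213385; balance=648400-213385=435015
2. interest=⌊435015·69/10000⌋=3001; principal=217858-3001=214857; balance=435015-214857=220158
3. interest=⌊220158·69/10000⌋=1519; principal=217858-1519=216339; balance=220158-216339=3819
4. interest=⌊3819·69/10000⌋=26; principal=min(217858-26,3819)=3819; balance=3819-3819=0

1 4473 213385 435015
2 3001 214857 220158
3 1519 216339 3819
4 26 3819 0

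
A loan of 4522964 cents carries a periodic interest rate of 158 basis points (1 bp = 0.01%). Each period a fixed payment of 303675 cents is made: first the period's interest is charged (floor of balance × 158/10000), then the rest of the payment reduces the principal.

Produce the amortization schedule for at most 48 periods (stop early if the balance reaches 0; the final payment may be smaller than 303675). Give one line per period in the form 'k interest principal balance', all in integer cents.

1. interest=⌊4522964·158/10000⌋=71462; principal=303675-71462=232213; balance=4522964-232213=4290751
2. interest=⌊4290751·158/10000⌋=67793; principal=303675-67793=235882; balance=4290751-235882=4054869
3. interest=⌊4054869·158/10000⌋=64066; principal=303675-64066=239609; balance=4054869-239609=3815260
4. interest=⌊3815260·158/10000⌋=60281; principal=303675-60281=243394; balance=3815260-243394=3571866
5. interest=⌊3571866·158/10000⌋=56435; principal=303675-56435=247240; balance=3571866-247240=3324626
6. interest=⌊3324626·158/10000⌋=52529; principal=303675-52529=251146; balance=3324626-251146=3073480
7. interest=⌊3073480·158/10000⌋=48560; principal=303675-48560=255115; balance=3073480-255115=2818365
8. interest=⌊2818365·158/10000⌋=44530; principal=303675-44530=259145; balance=2818365-259145=2559220
9. interest=⌊2559220·158/10000⌋=40435; principal=303675-40435=263240; balance=2559220-263240=2295980
10. interest=⌊2295980·158/10000⌋=36276; principal=303675-36276=267399; balance=2295980-267399=2028581
11. interest=⌊2028581·158/10000⌋=32051; principal=303675-32051=271624; balance=2028581-271624=1756957
12. interest=⌊1756957·158/10000⌋=27759; principal=303675-27759=275916; balance=1756957-275916=1481041
13. interest=⌊1481041·158/10000⌋=23400; principal=303675-23400=280275; balance=1481041-280275=1200766
14. interest=⌊1200766·158/10000⌋=18972; principal=303675-18972=284703; balance=1200766-284703=916063
15. interest=⌊916063·158/10000⌋=14473; principal=303675-14473=289202; balance=916063-289202=626861
16. interest=⌊626861·158/10000⌋=9904; principal=303675-9904=293771; balance=626861-293771=333090
17. interest=⌊333090·158/10000⌋=5262; principal=303675-5262=298413; balance=333090-298413=34677
18. interest=⌊34677·158/10000⌋=547; principal=min(303675-547,34677)=34677; balance=34677-34677=0

1 71462 232213 4290751
2 67793 235882 4054869
3 64066 239609 3815260
4 60281 243394 3571866
5 56435 247240 3324626
6 52529 251146 3073480
7 48560 255115 2818365
8 44530 259145 2559220
9 40435 263240 2295980
10 36276 267399 2028581
11 32051 271624 1756957
12 27759 275916 1481041
13 23400 280275 1200766
14 18972 284703 916063
15 14473 289202 626861
16 9904 293771 333090
17 5262 298413 34677
18 547 34677 0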